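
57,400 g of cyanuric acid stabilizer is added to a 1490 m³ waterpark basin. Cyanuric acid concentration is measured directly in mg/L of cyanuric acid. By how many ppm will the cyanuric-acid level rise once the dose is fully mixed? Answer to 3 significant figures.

38.5 ppm

Volume: 1490 m³ = 1,490,000 L.
Rise: 57,400 g / 1,490,000 L × 1000 = 38.52 mg/L.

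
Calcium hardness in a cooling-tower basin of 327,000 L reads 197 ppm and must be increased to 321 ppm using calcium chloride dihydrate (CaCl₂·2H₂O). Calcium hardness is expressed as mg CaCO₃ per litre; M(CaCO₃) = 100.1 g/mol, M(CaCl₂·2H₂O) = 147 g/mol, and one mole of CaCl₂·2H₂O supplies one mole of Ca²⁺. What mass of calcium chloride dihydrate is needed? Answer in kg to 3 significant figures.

Hardness to add: (321 − 197) = 124 mg/L as CaCO₃ × 327,000 L = 40,550 g as CaCO₃.
Moles of Ca²⁺ (1 mol Ca²⁺ ≡ 1 mol CaCO₃): 40,550 / 100.1 g/mol = 405.1 mol.
Mass of CaCl₂·2H₂O: 405.1 × 147 = 59,550 g.

59.5 kg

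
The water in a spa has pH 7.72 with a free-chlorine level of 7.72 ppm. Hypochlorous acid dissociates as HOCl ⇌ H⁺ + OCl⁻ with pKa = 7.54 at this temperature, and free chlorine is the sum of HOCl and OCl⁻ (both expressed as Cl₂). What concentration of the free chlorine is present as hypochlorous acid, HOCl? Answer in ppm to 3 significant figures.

3.07 ppm

[OCl⁻]/[HOCl] = 10^(pH − pKa) = 10^(7.72 − 7.54) = 10^0.18 = 1.514.
Fraction as HOCl = 1 / (1 + 1.514) = 0.3978.
HOCl = 0.3978 × 7.72 ppm = 3.071 ppm.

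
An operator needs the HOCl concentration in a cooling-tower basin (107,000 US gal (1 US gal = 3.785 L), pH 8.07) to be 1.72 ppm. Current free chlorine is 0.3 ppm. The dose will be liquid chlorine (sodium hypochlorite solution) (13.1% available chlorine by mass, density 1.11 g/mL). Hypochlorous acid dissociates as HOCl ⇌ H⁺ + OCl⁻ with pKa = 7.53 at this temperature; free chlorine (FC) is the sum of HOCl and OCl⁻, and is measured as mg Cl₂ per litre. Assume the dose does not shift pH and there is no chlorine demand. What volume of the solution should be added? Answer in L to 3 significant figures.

Volume: 107,000 US gal × 3.785 L/gal = 404,995 L.
[OCl⁻]/[HOCl] = 10^(pH − pKa) = 10^(8.07 − 7.53) = 3.467; fraction as HOCl = 1/(1 + 3.467) = 0.2238.
Free chlorine required for 1.72 ppm HOCl: 1.72 / 0.2238 = 7.684 ppm.
FC to add: 7.684 − 0.3 = 7.384 mg/L as Cl₂.
Cl₂ equivalent: 7.384 mg/L × 404,995 L = 2990 g.
Product at 13.1% available Cl: 2990 / 0.131 = 22,830 g.
Volume: 22,830 g ÷ 1.11 g/mL = 20,570 mL.

20.6 L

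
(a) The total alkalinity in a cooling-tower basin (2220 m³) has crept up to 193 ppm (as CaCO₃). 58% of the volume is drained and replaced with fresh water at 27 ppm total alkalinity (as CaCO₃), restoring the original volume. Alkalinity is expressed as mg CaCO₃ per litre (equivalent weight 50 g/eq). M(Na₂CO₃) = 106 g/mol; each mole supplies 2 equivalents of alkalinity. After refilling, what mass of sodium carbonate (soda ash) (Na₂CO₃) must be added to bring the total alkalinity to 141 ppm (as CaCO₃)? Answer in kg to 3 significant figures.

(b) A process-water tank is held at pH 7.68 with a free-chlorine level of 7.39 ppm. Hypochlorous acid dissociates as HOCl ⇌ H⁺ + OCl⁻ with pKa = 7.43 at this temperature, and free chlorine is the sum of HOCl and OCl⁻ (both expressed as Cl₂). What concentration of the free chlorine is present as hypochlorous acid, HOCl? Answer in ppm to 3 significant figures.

(a) Volume: 2220 m³ = 2,220,000 L.
(a) After draining 58% and refilling: 193 × 0.42 + 27 × 0.58 = 96.72 ppm.
(a) Deficit to target: 141 − 96.72 = 44.28 mg/L.
(a) As CaCO₃: 44.28 mg/L × 2,220,000 L = 98,300 g; ÷ 50 g/eq ÷ 2 = 983 mol Na₂CO₃.
(a) Mass: 983 × 106 = 104,200 g.

(b) [OCl⁻]/[HOCl] = 10^(pH − pKa) = 10^(7.68 − 7.43) = 10^0.25 = 1.778.
(b) Fraction as HOCl = 1 / (1 + 1.778) = 0.3599.
(b) HOCl = 0.3599 × 7.39 ppm = 2.66 ppm.

(a) 104 kg; (b) 2.66 ppm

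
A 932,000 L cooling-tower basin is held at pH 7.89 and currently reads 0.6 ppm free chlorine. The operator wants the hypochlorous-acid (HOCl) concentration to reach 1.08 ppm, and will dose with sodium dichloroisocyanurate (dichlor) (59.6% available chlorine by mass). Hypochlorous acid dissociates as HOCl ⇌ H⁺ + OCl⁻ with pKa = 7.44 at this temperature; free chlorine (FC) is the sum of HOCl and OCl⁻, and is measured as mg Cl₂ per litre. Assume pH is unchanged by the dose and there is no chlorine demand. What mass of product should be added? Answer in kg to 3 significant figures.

5.51 kg

[OCl⁻]/[HOCl] = 10^(pH − pKa) = 10^(7.89 − 7.44) = 2.818; fraction as HOCl = 1/(1 + 2.818) = 0.2619.
Free chlorine required for 1.08 ppm HOCl: 1.08 / 0.2619 = 4.124 ppm.
FC to add: 4.124 − 0.6 = 3.524 mg/L as Cl₂.
Cl₂ equivalent: 3.524 mg/L × 932,000 L = 3284 g.
Product at 59.6% available Cl: 3284 / 0.596 = 5510 g.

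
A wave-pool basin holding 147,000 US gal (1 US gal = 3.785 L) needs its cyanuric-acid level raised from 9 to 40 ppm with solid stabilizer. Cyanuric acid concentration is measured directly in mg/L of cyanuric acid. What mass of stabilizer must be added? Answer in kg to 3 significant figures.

17.2 kg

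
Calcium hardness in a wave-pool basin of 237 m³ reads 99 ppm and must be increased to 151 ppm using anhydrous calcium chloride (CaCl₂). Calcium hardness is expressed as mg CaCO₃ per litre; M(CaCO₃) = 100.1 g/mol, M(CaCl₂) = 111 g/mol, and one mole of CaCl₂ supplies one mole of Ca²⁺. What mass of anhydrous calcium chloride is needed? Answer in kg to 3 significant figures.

13.7 kg

Volume: 237 m³ = 237,000 L.
Hardness to add: (151 − 99) = 52 mg/L as CaCO₃ × 237,000 L = 12,320 g as CaCO₃.
Moles of Ca²⁺ (1 mol Ca²⁺ ≡ 1 mol CaCO₃): 12,320 / 100.1 g/mol = 123.1 mol.
Mass of CaCl₂: 123.1 × 111 = 13,670 g.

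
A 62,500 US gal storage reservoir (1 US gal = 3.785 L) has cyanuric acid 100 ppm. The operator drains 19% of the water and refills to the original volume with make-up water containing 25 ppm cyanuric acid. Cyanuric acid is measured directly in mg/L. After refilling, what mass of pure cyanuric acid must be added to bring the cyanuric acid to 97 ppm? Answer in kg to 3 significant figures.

Volume: 62,500 US gal × 3.785 L/gal = 236,562 L.
After draining 19% and refilling: 100 × 0.81 + 25 × 0.19 = 85.75 ppm.
Deficit to target: 97 − 85.75 = 11.25 mg/L.
Mass: 11.25 mg/L × 236,562 L = 2661 g cyanuric acid.

2.66 kg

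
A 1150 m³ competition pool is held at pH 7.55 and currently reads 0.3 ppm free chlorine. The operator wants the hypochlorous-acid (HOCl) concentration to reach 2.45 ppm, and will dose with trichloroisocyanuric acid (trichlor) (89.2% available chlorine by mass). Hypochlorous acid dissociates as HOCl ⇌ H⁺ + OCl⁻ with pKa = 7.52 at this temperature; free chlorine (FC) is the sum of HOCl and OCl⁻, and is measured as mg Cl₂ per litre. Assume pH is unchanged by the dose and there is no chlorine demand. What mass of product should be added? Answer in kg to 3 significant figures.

6.16 kg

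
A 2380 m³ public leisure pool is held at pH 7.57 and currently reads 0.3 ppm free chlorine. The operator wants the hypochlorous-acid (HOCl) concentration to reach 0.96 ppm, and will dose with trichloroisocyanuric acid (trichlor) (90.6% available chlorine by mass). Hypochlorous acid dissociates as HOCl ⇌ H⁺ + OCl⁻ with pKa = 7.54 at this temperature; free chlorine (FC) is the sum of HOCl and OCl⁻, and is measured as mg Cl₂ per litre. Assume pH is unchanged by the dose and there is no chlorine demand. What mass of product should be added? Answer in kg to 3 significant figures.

Volume: 2380 m³ = 2,380,000 L.
[OCl⁻]/[HOCl] = 10^(pH − pKa) = 10^(7.57 − 7.54) = 1.072; fraction as HOCl = 1/(1 + 1.072) = 0.4827.
Free chlorine required for 0.96 ppm HOCl: 0.96 / 0.4827 = 1.989 ppm.
FC to add: 1.989 − 0.3 = 1.689 mg/L as Cl₂.
Cl₂ equivalent: 1.689 mg/L × 2,380,000 L = 4019 g.
Product at 90.6% available Cl: 4019 / 0.906 = 4436 g.

4.44 kg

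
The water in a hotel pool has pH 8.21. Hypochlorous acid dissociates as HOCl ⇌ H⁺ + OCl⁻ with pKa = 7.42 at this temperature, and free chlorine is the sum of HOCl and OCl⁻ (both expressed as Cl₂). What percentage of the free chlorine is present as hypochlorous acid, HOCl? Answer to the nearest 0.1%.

14.0%

[OCl⁻]/[HOCl] = 10^(pH − pKa) = 10^(8.21 − 7.42) = 10^0.79 = 6.166.
Fraction as HOCl = 1 / (1 + 6.166) = 0.1395.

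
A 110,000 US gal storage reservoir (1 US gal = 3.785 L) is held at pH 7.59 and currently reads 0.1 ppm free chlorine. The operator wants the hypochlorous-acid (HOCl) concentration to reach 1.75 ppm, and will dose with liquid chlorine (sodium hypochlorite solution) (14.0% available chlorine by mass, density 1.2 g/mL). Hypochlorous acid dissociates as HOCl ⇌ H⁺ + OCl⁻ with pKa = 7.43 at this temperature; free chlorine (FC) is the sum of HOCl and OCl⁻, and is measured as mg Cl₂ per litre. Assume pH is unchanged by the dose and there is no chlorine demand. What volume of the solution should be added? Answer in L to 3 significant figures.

Volume: 110,000 US gal × 3.785 L/gal = 416,350 L.
[OCl⁻]/[HOCl] = 10^(pH − pKa) = 10^(7.59 − 7.43) = 1.445; fraction as HOCl = 1/(1 + 1.445) = 0.4089.
Free chlorine required for 1.75 ppm HOCl: 1.75 / 0.4089 = 4.28 ppm.
FC to add: 4.28 − 0.1 = 4.18 mg/L as Cl₂.
Cl₂ equivalent: 4.18 mg/L × 416,350 L = 1740 g.
Product at 14.0% available Cl: 1740 / 0.14 = 12,430 g.
Volume: 12,430 g ÷ 1.2 g/mL = 10,360 mL.

10.4 L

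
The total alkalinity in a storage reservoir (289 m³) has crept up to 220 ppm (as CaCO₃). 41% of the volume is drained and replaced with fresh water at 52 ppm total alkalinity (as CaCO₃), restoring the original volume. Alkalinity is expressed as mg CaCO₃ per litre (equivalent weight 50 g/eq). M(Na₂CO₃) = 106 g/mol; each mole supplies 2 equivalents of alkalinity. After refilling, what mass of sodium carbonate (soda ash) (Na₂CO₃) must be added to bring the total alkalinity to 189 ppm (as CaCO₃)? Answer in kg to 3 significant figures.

Volume: 289 m³ = 289,000 L.
After draining 41% and refilling: 220 × 0.59 + 52 × 0.41 = 151.12 ppm.
Deficit to target: 189 − 151.12 = 37.88 mg/L.
As CaCO₃: 37.88 mg/L × 289,000 L = 10,950 g; ÷ 50 g/eq ÷ 2 = 109.5 mol Na₂CO₃.
Mass: 109.5 × 106 = 11,600 g.

11.6 kg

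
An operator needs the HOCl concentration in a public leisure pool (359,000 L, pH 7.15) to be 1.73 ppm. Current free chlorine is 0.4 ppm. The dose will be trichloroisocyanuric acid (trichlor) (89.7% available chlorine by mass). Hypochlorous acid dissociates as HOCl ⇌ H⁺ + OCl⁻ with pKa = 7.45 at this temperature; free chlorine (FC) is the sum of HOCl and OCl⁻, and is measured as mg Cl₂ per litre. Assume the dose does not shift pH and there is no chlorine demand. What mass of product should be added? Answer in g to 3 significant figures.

879 g

[OCl⁻]/[HOCl] = 10^(pH − pKa) = 10^(7.15 − 7.45) = 0.5012; fraction as HOCl = 1/(1 + 0.5012) = 0.6661.
Free chlorine required for 1.73 ppm HOCl: 1.73 / 0.6661 = 2.597 ppm.
FC to add: 2.597 − 0.4 = 2.197 mg/L as Cl₂.
Cl₂ equivalent: 2.197 mg/L × 359,000 L = 788.7 g.
Product at 89.7% available Cl: 788.7 / 0.897 = 879.3 g.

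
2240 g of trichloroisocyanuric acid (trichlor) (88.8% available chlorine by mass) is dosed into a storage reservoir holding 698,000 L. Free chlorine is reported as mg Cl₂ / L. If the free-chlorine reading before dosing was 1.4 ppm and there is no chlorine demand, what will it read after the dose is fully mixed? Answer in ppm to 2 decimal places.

4.25 ppm

Available chlorine delivered: 2240 g × 0.888 = 1989 g as Cl₂.
Concentration rise: 1989 g / 698,000 L = 2.85 mg/L = 2.85 ppm.
Final FC: 1.4 + 2.85 = 4.25 ppm.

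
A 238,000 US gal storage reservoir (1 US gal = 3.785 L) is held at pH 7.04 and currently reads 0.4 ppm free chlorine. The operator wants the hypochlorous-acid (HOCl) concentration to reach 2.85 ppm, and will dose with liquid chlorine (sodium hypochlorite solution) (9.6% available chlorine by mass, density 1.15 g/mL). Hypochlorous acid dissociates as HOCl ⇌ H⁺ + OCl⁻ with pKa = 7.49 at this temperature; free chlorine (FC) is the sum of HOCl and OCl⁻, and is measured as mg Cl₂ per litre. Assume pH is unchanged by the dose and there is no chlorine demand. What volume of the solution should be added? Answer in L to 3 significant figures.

28.2 L

Volume: 238,000 US gal × 3.785 L/gal = 900,830 L.
[OCl⁻]/[HOCl] = 10^(pH − pKa) = 10^(7.04 − 7.49) = 0.3548; fraction as HOCl = 1/(1 + 0.3548) = 0.7381.
Free chlorine required for 2.85 ppm HOCl: 2.85 / 0.7381 = 3.861 ppm.
FC to add: 3.861 − 0.4 = 3.461 mg/L as Cl₂.
Cl₂ equivalent: 3.461 mg/L × 900,830 L = 3118 g.
Product at 9.6% available Cl: 3118 / 0.096 = 32,480 g.
Volume: 32,480 g ÷ 1.15 g/mL = 28,240 mL.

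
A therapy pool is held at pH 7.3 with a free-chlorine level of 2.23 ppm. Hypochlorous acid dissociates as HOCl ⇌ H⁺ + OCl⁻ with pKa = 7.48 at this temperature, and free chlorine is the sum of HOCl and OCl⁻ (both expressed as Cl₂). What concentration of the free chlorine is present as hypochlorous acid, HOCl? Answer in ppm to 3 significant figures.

[OCl⁻]/[HOCl] = 10^(pH − pKa) = 10^(7.3 − 7.48) = 10^-0.18 = 0.6607.
Fraction as HOCl = 1 / (1 + 0.6607) = 0.6022.
HOCl = 0.6022 × 2.23 ppm = 1.343 ppm.

1.34 ppm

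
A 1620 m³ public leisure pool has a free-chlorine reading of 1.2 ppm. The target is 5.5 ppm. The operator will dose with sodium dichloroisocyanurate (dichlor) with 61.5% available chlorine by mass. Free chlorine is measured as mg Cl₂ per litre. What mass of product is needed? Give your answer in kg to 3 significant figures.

11.3 kg

Volume: 1620 m³ = 1,620,000 L.
Chlorine deficit: 5.5 − 1.2 = 4.3 ppm = 4.3 mg/L as Cl₂.
Cl₂ equivalent needed: 4.3 mg/L × 1,620,000 L = 6,966,000 mg = 6966 g.
Product at 61.5% available chlorine: 6966 / 0.615 = 11,330 g.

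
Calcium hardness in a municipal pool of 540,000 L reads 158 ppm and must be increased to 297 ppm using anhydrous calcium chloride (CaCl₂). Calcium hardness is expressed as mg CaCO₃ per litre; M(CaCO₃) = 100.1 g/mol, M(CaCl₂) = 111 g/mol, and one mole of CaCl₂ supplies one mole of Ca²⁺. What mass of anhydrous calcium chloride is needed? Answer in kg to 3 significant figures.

Hardness to add: (297 − 158) = 139 mg/L as CaCO₃ × 540,000 L = 75,060 g as CaCO₃.
Moles of Ca²⁺ (1 mol Ca²⁺ ≡ 1 mol CaCO₃): 75,060 / 100.1 g/mol = 749.9 mol.
Mass of CaCl₂: 749.9 × 111 = 83,230 g.

83.2 kg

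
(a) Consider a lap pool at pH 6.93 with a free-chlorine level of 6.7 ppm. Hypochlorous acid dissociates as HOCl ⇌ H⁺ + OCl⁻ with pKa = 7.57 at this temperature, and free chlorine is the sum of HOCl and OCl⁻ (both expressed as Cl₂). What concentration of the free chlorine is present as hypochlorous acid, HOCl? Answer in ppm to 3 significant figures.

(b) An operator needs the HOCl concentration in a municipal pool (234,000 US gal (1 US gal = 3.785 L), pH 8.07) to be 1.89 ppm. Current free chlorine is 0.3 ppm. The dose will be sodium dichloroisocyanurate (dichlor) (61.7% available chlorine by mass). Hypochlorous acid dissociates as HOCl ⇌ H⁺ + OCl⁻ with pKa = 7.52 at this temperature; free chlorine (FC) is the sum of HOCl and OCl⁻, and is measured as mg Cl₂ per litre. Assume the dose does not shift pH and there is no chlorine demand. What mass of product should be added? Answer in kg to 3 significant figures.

(a) [OCl⁻]/[HOCl] = 10^(pH − pKa) = 10^(6.93 − 7.57) = 10^-0.64 = 0.2291.
(a) Fraction as HOCl = 1 / (1 + 0.2291) = 0.8136.
(a) HOCl = 0.8136 × 6.7 ppm = 5.451 ppm.

(b) Volume: 234,000 US gal × 3.785 L/gal = 885,690 L.
(b) [OCl⁻]/[HOCl] = 10^(pH − pKa) = 10^(8.07 − 7.52) = 3.548; fraction as HOCl = 1/(1 + 3.548) = 0.2199.
(b) Free chlorine required for 1.89 ppm HOCl: 1.89 / 0.2199 = 8.596 ppm.
(b) FC to add: 8.596 − 0.3 = 8.296 mg/L as Cl₂.
(b) Cl₂ equivalent: 8.296 mg/L × 885,690 L = 7348 g.
(b) Product at 61.7% available Cl: 7348 / 0.617 = 11,910 g.

(a) 5.45 ppm; (b) 11.9 kg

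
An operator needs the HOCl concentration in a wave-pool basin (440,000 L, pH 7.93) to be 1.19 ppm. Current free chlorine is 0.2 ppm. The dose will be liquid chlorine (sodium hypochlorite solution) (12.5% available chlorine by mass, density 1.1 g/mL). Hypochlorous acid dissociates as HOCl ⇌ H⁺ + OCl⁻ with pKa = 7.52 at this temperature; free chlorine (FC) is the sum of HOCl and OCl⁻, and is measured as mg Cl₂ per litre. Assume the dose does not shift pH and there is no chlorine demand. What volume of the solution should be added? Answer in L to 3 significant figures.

13.0 L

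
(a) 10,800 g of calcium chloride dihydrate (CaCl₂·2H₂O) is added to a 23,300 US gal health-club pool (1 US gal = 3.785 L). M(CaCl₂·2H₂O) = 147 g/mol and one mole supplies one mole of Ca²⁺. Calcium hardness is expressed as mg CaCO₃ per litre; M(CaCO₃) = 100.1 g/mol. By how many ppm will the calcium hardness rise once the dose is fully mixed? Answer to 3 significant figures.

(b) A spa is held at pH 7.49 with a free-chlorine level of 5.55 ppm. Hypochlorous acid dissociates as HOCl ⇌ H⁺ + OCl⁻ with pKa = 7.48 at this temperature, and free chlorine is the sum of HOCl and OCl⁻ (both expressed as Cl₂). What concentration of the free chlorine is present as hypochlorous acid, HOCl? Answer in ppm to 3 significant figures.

(a) 83.4 ppm; (b) 2.74 ppm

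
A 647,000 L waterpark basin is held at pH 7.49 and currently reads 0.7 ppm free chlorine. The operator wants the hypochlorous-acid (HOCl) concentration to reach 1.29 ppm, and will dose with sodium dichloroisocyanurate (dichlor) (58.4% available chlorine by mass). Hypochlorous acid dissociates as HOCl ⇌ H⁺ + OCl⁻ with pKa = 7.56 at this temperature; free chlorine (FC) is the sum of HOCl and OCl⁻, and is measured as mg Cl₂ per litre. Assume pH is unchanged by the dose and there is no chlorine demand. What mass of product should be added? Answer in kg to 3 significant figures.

[OCl⁻]/[HOCl] = 10^(pH − pKa) = 10^(7.49 − 7.56) = 0.8511; fraction as HOCl = 1/(1 + 0.8511) = 0.5402.
Free chlorine required for 1.29 ppm HOCl: 1.29 / 0.5402 = 2.388 ppm.
FC to add: 2.388 − 0.7 = 1.688 mg/L as Cl₂.
Cl₂ equivalent: 1.688 mg/L × 647,000 L = 1092 g.
Product at 58.4% available Cl: 1092 / 0.584 = 1870 g.

1.87 kg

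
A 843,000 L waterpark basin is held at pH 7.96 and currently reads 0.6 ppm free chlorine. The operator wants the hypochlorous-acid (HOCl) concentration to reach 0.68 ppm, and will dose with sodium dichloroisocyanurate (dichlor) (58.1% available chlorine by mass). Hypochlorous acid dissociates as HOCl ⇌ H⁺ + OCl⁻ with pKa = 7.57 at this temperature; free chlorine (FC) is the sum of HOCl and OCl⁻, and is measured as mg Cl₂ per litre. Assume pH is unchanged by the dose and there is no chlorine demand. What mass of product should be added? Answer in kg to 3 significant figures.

2.54 kg

[OCl⁻]/[HOCl] = 10^(pH − pKa) = 10^(7.96 − 7.57) = 2.455; fraction as HOCl = 1/(1 + 2.455) = 0.2895.
Free chlorine required for 0.68 ppm HOCl: 0.68 / 0.2895 = 2.349 ppm.
FC to add: 2.349 − 0.6 = 1.749 mg/L as Cl₂.
Cl₂ equivalent: 1.749 mg/L × 843,000 L = 1475 g.
Product at 58.1% available Cl: 1475 / 0.581 = 2538 g.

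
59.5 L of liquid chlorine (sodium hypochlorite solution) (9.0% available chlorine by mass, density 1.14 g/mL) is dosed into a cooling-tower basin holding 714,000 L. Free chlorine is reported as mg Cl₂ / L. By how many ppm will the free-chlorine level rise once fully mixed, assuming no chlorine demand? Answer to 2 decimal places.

8.55 ppm

Mass of solution: 59.5 L × 1000 mL/L × 1.14 g/mL = 67,830 g.
Available chlorine delivered: 67,830 g × 0.09 = 6105 g as Cl₂.
Concentration rise: 6105 g / 714,000 L = 8.55 mg/L = 8.55 ppm.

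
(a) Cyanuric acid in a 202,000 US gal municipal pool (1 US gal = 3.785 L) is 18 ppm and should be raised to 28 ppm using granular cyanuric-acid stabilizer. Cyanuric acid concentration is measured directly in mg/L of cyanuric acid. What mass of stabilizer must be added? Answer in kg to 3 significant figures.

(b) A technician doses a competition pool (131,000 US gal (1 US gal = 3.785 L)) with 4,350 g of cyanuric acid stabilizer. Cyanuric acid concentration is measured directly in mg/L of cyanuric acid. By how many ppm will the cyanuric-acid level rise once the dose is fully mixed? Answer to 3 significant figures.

(a) Volume: 202,000 US gal × 3.785 L/gal = 764,570 L.
(a) CYA to add: (28 − 18) = 10 mg/L × 764,570 L = 7646 g cyanuric acid.

(b) Volume: 131,000 US gal × 3.785 L/gal = 495,835 L.
(b) Rise: 4,350 g / 495,835 L × 1000 = 8.773 mg/L.

(a) 7.65 kg; (b) 8.77 ppm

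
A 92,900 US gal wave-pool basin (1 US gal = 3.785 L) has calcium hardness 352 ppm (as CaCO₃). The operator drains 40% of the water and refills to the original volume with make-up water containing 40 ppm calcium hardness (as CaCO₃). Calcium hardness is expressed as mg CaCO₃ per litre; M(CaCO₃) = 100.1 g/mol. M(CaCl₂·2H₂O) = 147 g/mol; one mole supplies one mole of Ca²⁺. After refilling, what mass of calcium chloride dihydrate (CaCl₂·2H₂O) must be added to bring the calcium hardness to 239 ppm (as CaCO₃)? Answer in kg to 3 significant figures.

Volume: 92,900 US gal × 3.785 L/gal = 351,626 L.
After draining 40% and refilling: 352 × 0.60 + 40 × 0.40 = 227.2 ppm.
Deficit to target: 239 − 227.2 = 11.8 mg/L.
As CaCO₃: 11.8 mg/L × 351,626 L = 4149 g; ÷ 100.1 = 41.45 mol Ca²⁺.
Mass: 41.45 × 147 = 6093 g.

6.09 kg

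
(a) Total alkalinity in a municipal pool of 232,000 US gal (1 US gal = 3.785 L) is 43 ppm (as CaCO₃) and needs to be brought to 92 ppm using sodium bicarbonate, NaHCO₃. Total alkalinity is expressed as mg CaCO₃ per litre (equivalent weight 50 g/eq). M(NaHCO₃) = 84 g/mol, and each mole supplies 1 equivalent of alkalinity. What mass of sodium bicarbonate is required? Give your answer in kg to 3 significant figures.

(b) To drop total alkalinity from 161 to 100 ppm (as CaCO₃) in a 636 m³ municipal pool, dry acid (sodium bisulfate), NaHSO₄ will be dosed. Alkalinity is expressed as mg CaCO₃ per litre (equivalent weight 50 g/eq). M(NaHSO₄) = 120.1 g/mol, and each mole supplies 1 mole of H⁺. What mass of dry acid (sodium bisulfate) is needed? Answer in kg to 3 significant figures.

(a) 72.3 kg; (b) 93.2 kg

(a) Volume: 232,000 US gal × 3.785 L/gal = 878,120 L.
(a) Alkalinity to add: (92 − 43) = 49 mg/L as CaCO₃ × 878,120 L = 43,030 g as CaCO₃.
(a) Equivalents: 43,030 g ÷ 50 g/eq = 860.6 eq.
(a) NaHCO₃ supplies 1 eq per mole → 860.6 mol.
(a) Mass: 860.6 mol × 84 g/mol = 72,290 g.

(b) Volume: 636 m³ = 636,000 L.
(b) Alkalinity to neutralize: (161 − 100) = 61 mg/L as CaCO₃ × 636,000 L = 38,800 g as CaCO₃.
(b) Equivalents of H⁺ required: 38,800 ÷ 50 g/eq = 775.9 eq = 775.9 mol NaHSO₄.
(b) Mass of NaHSO₄: 775.9 × 120.1 = 93,190 g.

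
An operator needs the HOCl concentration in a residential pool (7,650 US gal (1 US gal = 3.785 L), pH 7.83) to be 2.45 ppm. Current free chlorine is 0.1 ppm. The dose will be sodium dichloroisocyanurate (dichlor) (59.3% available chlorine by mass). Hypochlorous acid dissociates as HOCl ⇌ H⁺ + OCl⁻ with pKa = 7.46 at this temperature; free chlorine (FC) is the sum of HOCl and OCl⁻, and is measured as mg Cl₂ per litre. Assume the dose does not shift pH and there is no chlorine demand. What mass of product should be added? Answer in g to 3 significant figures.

Volume: 7,650 US gal × 3.785 L/gal = 28,955 L.
[OCl⁻]/[HOCl] = 10^(pH − pKa) = 10^(7.83 − 7.46) = 2.344; fraction as HOCl = 1/(1 + 2.344) = 0.299.
Free chlorine required for 2.45 ppm HOCl: 2.45 / 0.299 = 8.193 ppm.
FC to add: 8.193 − 0.1 = 8.093 mg/L as Cl₂.
Cl₂ equivalent: 8.093 mg/L × 28,955 L = 234.3 g.
Product at 59.3% available Cl: 234.3 / 0.593 = 395.2 g.

395 g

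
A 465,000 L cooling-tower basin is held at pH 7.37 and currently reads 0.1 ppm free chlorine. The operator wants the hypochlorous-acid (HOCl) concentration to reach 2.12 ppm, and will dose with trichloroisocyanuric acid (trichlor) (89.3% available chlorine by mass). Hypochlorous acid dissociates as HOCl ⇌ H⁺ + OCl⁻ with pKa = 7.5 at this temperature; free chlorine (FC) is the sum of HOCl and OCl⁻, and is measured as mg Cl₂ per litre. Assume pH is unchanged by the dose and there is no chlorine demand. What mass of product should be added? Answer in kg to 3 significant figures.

1.87 kg

[OCl⁻]/[HOCl] = 10^(pH − pKa) = 10^(7.37 − 7.5) = 0.7413; fraction as HOCl = 1/(1 + 0.7413) = 0.5743.
Free chlorine required for 2.12 ppm HOCl: 2.12 / 0.5743 = 3.692 ppm.
FC to add: 3.692 − 0.1 = 3.592 mg/L as Cl₂.
Cl₂ equivalent: 3.592 mg/L × 465,000 L = 1670 g.
Product at 89.3% available Cl: 1670 / 0.893 = 1870 g.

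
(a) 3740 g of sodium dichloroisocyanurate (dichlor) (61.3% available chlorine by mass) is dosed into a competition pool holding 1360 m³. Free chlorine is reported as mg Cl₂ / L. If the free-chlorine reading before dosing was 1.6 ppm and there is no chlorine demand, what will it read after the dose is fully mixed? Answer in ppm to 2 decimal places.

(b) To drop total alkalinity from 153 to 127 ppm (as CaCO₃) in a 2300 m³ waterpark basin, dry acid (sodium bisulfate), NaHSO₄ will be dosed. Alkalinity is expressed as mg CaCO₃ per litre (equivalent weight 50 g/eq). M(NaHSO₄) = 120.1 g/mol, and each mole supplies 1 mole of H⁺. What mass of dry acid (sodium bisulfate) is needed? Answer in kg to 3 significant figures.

(a) 3.29 ppm; (b) 144 kg

(a) Volume: 1360 m³ = 1,360,000 L.
(a) Available chlorine delivered: 3740 g × 0.613 = 2293 g as Cl₂.
(a) Concentration rise: 2293 g / 1,360,000 L = 1.686 mg/L = 1.69 ppm.
(a) Final FC: 1.6 + 1.69 = 3.29 ppm.

(b) Volume: 2300 m³ = 2,300,000 L.
(b) Alkalinity to neutralize: (153 − 127) = 26 mg/L as CaCO₃ × 2,300,000 L = 59,800 g as CaCO₃.
(b) Equivalents of H⁺ required: 59,800 ÷ 50 g/eq = 1196 eq = 1196 mol NaHSO₄.
(b) Mass of NaHSO₄: 1196 × 120.1 = 143,600 g.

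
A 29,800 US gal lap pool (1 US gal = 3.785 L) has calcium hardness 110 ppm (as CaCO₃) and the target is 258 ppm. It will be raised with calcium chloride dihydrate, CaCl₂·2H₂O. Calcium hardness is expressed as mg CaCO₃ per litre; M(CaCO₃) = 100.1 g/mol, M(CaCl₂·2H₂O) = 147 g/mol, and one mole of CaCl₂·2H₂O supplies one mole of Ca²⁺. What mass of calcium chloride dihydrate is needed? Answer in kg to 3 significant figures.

24.5 kg

Volume: 29,800 US gal × 3.785 L/gal = 112,793 L.
Hardness to add: (258 − 110) = 148 mg/L as CaCO₃ × 112,793 L = 16,690 g as CaCO₃.
Moles of Ca²⁺ (1 mol Ca²⁺ ≡ 1 mol CaCO₃): 16,690 / 100.1 g/mol = 166.8 mol.
Mass of CaCl₂·2H₂O: 166.8 × 147 = 24,510 g.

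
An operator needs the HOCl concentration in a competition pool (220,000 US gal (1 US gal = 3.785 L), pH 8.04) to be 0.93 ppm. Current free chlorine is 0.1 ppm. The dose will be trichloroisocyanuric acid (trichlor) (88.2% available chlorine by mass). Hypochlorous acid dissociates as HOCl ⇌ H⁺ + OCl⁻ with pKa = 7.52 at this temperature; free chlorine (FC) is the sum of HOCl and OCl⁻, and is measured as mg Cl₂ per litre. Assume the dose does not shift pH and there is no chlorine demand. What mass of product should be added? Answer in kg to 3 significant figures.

3.69 kg

Volume: 220,000 US gal × 3.785 L/gal = 832,700 L.
[OCl⁻]/[HOCl] = 10^(pH − pKa) = 10^(8.04 − 7.52) = 3.311; fraction as HOCl = 1/(1 + 3.311) = 0.2319.
Free chlorine required for 0.93 ppm HOCl: 0.93 / 0.2319 = 4.01 ppm.
FC to add: 4.01 − 0.1 = 3.91 mg/L as Cl₂.
Cl₂ equivalent: 3.91 mg/L × 832,700 L = 3255 g.
Product at 88.2% available Cl: 3255 / 0.882 = 3691 g.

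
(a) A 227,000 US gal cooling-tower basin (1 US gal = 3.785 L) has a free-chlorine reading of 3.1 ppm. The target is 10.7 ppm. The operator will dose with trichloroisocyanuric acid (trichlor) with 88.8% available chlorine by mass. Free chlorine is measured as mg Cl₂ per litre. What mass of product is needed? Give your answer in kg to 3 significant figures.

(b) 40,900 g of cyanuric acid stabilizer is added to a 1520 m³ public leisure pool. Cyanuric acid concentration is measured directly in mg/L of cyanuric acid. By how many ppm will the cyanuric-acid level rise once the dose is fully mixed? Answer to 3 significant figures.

(a) 7.35 kg; (b) 26.9 ppm

(a) Volume: 227,000 US gal × 3.785 L/gal = 859,195 L.
(a) Chlorine deficit: 10.7 − 3.1 = 7.6 ppm = 7.6 mg/L as Cl₂.
(a) Cl₂ equivalent needed: 7.6 mg/L × 859,195 L = 6,530,000 mg = 6530 g.
(a) Product at 88.8% available chlorine: 6530 / 0.888 = 7353 g.

(b) Volume: 1520 m³ = 1,520,000 L.
(b) Rise: 40,900 g / 1,520,000 L × 1000 = 26.91 mg/L.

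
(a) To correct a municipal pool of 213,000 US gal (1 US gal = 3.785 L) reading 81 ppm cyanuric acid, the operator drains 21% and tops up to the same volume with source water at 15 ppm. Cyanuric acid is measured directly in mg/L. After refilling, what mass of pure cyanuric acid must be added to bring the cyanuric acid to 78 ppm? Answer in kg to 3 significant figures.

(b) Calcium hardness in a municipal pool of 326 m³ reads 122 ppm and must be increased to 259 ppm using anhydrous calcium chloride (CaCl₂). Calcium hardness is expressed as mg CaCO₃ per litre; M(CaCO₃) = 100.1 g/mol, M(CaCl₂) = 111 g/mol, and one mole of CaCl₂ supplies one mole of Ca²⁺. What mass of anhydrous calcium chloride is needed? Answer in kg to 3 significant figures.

(a) Volume: 213,000 US gal × 3.785 L/gal = 806,205 L.
(a) After draining 21% and refilling: 81 × 0.79 + 15 × 0.21 = 67.14 ppm.
(a) Deficit to target: 78 − 67.14 = 10.86 mg/L.
(a) Mass: 10.86 mg/L × 806,205 L = 8755 g cyanuric acid.

(b) Volume: 326 m³ = 326,000 L.
(b) Hardness to add: (259 − 122) = 137 mg/L as CaCO₃ × 326,000 L = 44,660 g as CaCO₃.
(b) Moles of Ca²⁺ (1 mol Ca²⁺ ≡ 1 mol CaCO₃): 44,660 / 100.1 g/mol = 446.2 mol.
(b) Mass of CaCl₂: 446.2 × 111 = 49,530 g.

(a) 8.76 kg; (b) 49.5 kg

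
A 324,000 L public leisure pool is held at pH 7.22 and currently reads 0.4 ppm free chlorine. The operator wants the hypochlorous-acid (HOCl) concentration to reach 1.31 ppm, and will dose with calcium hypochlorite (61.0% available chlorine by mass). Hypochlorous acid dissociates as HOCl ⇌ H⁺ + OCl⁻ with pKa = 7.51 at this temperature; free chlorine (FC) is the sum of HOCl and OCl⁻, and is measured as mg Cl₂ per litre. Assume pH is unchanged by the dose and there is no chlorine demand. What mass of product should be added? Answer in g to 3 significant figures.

840 g

[OCl⁻]/[HOCl] = 10^(pH − pKa) = 10^(7.22 − 7.51) = 0.5129; fraction as HOCl = 1/(1 + 0.5129) = 0.661.
Free chlorine required for 1.31 ppm HOCl: 1.31 / 0.661 = 1.982 ppm.
FC to add: 1.982 − 0.4 = 1.582 mg/L as Cl₂.
Cl₂ equivalent: 1.582 mg/L × 324,000 L = 512.5 g.
Product at 61.0% available Cl: 512.5 / 0.61 = 840.2 g.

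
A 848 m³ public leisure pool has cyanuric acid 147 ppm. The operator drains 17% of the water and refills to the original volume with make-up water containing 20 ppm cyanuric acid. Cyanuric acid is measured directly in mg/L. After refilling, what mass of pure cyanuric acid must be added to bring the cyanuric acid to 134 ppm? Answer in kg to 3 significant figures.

Volume: 848 m³ = 848,000 L.
After draining 17% and refilling: 147 × 0.83 + 20 × 0.17 = 125.41 ppm.
Deficit to target: 134 − 125.41 = 8.59 mg/L.
Mass: 8.59 mg/L × 848,000 L = 7284 g cyanuric acid.

7.28 kg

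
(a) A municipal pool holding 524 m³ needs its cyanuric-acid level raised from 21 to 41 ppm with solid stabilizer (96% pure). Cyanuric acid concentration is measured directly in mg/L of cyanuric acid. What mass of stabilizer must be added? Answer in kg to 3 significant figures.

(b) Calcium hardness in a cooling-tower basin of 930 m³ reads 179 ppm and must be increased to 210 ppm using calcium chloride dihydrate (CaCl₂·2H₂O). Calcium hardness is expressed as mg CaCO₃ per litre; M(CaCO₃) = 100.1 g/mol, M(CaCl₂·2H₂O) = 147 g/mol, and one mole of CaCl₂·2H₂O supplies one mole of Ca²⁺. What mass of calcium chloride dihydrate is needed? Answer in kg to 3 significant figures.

(a) Volume: 524 m³ = 524,000 L.
(a) CYA to add: (41 − 21) = 20 mg/L × 524,000 L = 10,480 g cyanuric acid.
(a) At 96% purity: 10,480 / 0.96 = 10,920 g product.

(b) Volume: 930 m³ = 930,000 L.
(b) Hardness to add: (210 − 179) = 31 mg/L as CaCO₃ × 930,000 L = 28,830 g as CaCO₃.
(b) Moles of Ca²⁺ (1 mol Ca²⁺ ≡ 1 mol CaCO₃): 28,830 / 100.1 g/mol = 288 mol.
(b) Mass of CaCl₂·2H₂O: 288 × 147 = 42,340 g.

(a) 10.9 kg; (b) 42.3 kg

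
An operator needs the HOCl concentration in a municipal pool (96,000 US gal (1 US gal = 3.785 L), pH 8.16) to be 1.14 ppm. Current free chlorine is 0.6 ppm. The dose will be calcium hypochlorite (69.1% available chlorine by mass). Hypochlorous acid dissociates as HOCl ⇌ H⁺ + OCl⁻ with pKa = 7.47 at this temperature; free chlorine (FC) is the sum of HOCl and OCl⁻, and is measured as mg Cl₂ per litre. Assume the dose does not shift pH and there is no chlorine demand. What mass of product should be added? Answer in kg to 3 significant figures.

Volume: 96,000 US gal × 3.785 L/gal = 363,360 L.
[OCl⁻]/[HOCl] = 10^(pH − pKa) = 10^(8.16 − 7.47) = 4.898; fraction as HOCl = 1/(1 + 4.898) = 0.1696.
Free chlorine required for 1.14 ppm HOCl: 1.14 / 0.1696 = 6.723 ppm.
FC to add: 6.723 − 0.6 = 6.123 mg/L as Cl₂.
Cl₂ equivalent: 6.123 mg/L × 363,360 L = 2225 g.
Product at 69.1% available Cl: 2225 / 0.691 = 3220 g.

3.22 kg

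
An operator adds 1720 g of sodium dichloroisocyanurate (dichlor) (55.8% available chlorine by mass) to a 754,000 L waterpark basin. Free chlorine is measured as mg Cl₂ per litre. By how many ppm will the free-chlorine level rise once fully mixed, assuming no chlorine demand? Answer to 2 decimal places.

Available chlorine delivered: 1720 g × 0.558 = 959.8 g as Cl₂.
Concentration rise: 959.8 g / 754,000 L = 1.273 mg/L = 1.27 ppm.

1.27 ppm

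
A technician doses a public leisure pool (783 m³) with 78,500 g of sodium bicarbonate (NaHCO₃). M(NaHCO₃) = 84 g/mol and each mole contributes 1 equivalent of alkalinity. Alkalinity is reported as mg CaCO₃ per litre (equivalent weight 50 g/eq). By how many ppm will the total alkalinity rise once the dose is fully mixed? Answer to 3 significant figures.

59.7 ppm

Volume: 783 m³ = 783,000 L.
Moles of NaHCO₃: 78,500 g ÷ 84 g/mol = 934.5 mol → 934.5 eq of alkalinity.
As CaCO₃: 934.5 eq × 50 g/eq = 46,730 g.
Rise: 46,730 g / 783,000 L × 1000 = 59.68 mg/L.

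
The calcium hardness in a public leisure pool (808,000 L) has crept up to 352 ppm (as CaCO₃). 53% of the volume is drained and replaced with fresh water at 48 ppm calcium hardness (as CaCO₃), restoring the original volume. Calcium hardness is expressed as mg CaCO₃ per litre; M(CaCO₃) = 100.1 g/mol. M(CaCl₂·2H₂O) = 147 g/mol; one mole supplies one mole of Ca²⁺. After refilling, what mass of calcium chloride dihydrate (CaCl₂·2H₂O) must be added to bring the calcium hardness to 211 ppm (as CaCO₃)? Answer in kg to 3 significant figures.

23.9 kg

After draining 53% and refilling: 352 × 0.47 + 48 × 0.53 = 190.88 ppm.
Deficit to target: 211 − 190.88 = 20.12 mg/L.
As CaCO₃: 20.12 mg/L × 808,000 L = 16,260 g; ÷ 100.1 = 162.4 mol Ca²⁺.
Mass: 162.4 × 147 = 23,870 g.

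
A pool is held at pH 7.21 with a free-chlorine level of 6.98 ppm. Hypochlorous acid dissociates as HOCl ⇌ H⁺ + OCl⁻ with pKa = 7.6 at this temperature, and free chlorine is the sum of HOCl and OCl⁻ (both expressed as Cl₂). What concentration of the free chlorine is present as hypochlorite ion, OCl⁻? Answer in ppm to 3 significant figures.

[OCl⁻]/[HOCl] = 10^(pH − pKa) = 10^(7.21 − 7.6) = 10^-0.39 = 0.4074.
Fraction as HOCl = 1 / (1 + 0.4074) = 0.7105.
OCl⁻ = (1 − 0.7105) × 6.98 ppm = 2.02 ppm.

2.02 ppm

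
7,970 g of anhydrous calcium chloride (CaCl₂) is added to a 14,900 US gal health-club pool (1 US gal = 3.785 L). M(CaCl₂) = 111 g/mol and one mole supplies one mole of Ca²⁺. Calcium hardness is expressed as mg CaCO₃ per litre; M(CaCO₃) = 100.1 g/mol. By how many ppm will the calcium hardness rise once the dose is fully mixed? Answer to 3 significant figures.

Volume: 14,900 US gal × 3.785 L/gal = 56,396 L.
Moles of Ca²⁺: 7,970 g ÷ 111 g/mol = 71.8 mol.
As CaCO₃: 71.8 mol × 100.1 g/mol = 7187 g.
Rise: 7187 g / 56,396 L × 1000 = 127.4 mg/L.

127 ppm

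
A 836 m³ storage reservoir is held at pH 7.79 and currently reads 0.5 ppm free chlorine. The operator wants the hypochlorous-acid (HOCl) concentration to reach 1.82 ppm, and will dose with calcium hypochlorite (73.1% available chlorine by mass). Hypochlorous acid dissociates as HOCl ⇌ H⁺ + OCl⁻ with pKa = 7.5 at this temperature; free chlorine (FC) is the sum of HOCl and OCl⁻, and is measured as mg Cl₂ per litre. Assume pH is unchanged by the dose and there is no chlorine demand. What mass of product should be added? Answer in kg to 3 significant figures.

5.57 kg

Volume: 836 m³ = 836,000 L.
[OCl⁻]/[HOCl] = 10^(pH − pKa) = 10^(7.79 − 7.5) = 1.95; fraction as HOCl = 1/(1 + 1.95) = 0.339.
Free chlorine required for 1.82 ppm HOCl: 1.82 / 0.339 = 5.369 ppm.
FC to add: 5.369 − 0.5 = 4.869 mg/L as Cl₂.
Cl₂ equivalent: 4.869 mg/L × 836,000 L = 4070 g.
Product at 73.1% available Cl: 4070 / 0.731 = 5568 g.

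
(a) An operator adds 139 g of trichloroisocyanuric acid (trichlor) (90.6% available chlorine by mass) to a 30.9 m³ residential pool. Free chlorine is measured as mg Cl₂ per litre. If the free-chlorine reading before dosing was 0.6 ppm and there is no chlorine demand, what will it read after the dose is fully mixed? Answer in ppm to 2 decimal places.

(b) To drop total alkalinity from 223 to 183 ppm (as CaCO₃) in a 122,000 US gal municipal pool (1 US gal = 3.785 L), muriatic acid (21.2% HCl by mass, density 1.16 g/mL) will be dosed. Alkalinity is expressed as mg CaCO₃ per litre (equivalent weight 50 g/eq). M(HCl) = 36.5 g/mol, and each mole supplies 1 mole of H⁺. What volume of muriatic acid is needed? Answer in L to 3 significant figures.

(a) 4.68 ppm; (b) 54.8 L

(a) Volume: 30.9 m³ = 30,900 L.
(a) Available chlorine delivered: 139 g × 0.906 = 125.9 g as Cl₂.
(a) Concentration rise: 125.9 g / 30,900 L = 4.076 mg/L = 4.08 ppm.
(a) Final FC: 0.6 + 4.08 = 4.68 ppm.

(b) Volume: 122,000 US gal × 3.785 L/gal = 461,770 L.
(b) Alkalinity to neutralize: (223 − 183) = 40 mg/L as CaCO₃ × 461,770 L = 18,470 g as CaCO₃.
(b) Equivalents of H⁺ required: 18,470 ÷ 50 g/eq = 369.4 eq = 369.4 mol HCl.
(b) Mass of HCl: 369.4 × 36.5 = 13,480 g.
(b) Mass of 21.2% solution: 13,480 / 0.212 = 63,600 g.
(b) Volume: 63,600 g ÷ 1.16 g/mL = 54,830 mL.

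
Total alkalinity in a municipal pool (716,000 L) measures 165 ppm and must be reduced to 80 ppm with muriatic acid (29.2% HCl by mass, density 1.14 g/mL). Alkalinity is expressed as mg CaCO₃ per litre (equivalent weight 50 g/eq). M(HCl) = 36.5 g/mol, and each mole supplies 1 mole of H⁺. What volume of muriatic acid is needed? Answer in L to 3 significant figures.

133 L

Alkalinity to neutralize: (165 − 80) = 85 mg/L as CaCO₃ × 716,000 L = 60,860 g as CaCO₃.
Equivalents of H⁺ required: 60,860 ÷ 50 g/eq = 1217 eq = 1217 mol HCl.
Mass of HCl: 1217 × 36.5 = 44,430 g.
Mass of 29.2% solution: 44,430 / 0.292 = 152,200 g.
Volume: 152,200 g ÷ 1.14 g/mL = 133,500 mL.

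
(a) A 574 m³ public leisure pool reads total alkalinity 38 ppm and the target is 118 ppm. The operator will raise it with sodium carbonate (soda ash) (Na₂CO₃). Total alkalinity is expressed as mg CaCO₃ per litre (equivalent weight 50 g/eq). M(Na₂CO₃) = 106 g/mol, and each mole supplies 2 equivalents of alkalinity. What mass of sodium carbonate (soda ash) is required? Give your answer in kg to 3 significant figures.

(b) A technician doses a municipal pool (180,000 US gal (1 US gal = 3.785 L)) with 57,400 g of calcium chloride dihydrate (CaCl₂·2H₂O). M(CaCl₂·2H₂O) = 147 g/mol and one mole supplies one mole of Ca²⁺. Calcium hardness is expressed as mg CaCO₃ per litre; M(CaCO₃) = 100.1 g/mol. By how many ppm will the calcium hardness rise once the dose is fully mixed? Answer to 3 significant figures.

(a) 48.7 kg; (b) 57.4 ppm

(a) Volume: 574 m³ = 574,000 L.
(a) Alkalinity to add: (118 − 38) = 80 mg/L as CaCO₃ × 574,000 L = 45,920 g as CaCO₃.
(a) Equivalents: 45,920 g ÷ 50 g/eq = 918.4 eq.
(a) Each mole of Na₂CO₃ supplies 2 eq, so 918.4 / 2 = 459.2 mol.
(a) Mass: 459.2 mol × 106 g/mol = 48,680 g.

(b) Volume: 180,000 US gal × 3.785 L/gal = 681,300 L.
(b) Moles of Ca²⁺: 57,400 g ÷ 147 g/mol = 390.5 mol.
(b) As CaCO₃: 390.5 mol × 100.1 g/mol = 39,090 g.
(b) Rise: 39,090 g / 681,300 L × 1000 = 57.37 mg/L.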